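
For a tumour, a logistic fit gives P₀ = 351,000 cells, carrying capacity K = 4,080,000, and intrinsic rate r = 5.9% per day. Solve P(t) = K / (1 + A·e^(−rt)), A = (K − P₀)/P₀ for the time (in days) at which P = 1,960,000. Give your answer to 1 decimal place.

t ≈ 38.7 days

A = (4080000 − 351000)/351000 = 10.62393
1960000 = 4080000/(1 + 10.62393·e^(−0.059t)) → 1 + 10.62393·e^(−0.059t) = 2.08163
e^(−0.059t) = 0.101811 → t = ln(9.82213)/0.059 = 2.28464/0.059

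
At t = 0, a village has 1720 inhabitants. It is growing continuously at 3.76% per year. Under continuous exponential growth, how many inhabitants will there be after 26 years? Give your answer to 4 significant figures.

P(26) = 1720 · e^(0.0376·26) = 1720 · e^(0.9776)
= 1720 · 2.65807 ≈ 4571.88

≈ 4,572 inhabitants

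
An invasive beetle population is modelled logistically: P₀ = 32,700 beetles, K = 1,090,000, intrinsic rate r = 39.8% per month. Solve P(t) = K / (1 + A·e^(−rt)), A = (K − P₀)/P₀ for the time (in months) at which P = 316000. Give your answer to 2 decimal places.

A = (1090000 − 32700)/32700 = 32.33333
316000 = 1090000/(1 + 32.33333·e^(−0.398t)) → 1 + 32.33333·e^(−0.398t) = 3.44937
e^(−0.398t) = 0.075754 → t = ln(13.20069)/0.398 = 2.58027/0.398

t ≈ 6.48 months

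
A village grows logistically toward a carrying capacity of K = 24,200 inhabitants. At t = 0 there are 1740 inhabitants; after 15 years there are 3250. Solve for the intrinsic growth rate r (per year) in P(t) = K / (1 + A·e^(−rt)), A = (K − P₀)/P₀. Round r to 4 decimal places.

A = (24200 − 1740)/1740 = 12.90805
3250 = 24200/(1 + 12.90805·e^(−r·15)) → e^(−15r) = (7.44615 − 1)/12.90805 = 0.49939
r = −ln(0.49939)/15 = 0.69437/15

r ≈ 0.0463 per year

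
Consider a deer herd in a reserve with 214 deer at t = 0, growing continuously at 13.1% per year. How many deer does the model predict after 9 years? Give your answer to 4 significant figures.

≈ 695.7 deer

P(9) = 214 · e^(0.131·9) = 214 · e^(1.179)
= 214 · 3.25112 ≈ 695.74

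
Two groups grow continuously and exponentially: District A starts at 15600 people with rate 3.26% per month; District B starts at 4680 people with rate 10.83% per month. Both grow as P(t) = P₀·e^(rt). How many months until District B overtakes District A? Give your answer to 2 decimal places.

t ≈ 15.90 months

15600·e^(0.0326t) = 4680·e^(0.1083t)
15600/4680 = e^((0.1083 − 0.0326)t) → ln(3.33333) = 0.0757·t
t = 1.20397 / 0.0757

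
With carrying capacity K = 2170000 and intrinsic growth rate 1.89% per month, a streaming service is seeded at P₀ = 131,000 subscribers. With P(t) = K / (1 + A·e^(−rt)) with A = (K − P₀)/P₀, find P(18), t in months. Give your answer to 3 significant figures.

A = (2170000 − 131000)/131000 = 15.56489
P(18) = 2170000 / (1 + 15.56489·e^(−0.0189·18)) = 2170000 / (1 + 15.56489·0.711628)
= 2170000 / 12.07641 ≈ 179689.19

≈ 180,000 subscribers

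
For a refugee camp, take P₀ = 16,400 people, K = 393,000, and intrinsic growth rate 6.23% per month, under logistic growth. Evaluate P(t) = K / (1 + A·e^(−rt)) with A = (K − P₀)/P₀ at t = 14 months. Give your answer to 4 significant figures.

≈ 37,080 people

A = (393000 − 16400)/16400 = 22.96341
P(14) = 393000 / (1 + 22.96341·e^(−0.0623·14)) = 393000 / (1 + 22.96341·0.418031)
= 393000 / 10.59942 ≈ 37077.51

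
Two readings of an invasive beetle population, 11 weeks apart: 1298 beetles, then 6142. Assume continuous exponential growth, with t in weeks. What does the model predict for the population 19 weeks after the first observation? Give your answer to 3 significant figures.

≈ 19,000 beetles

r = ln(6142/1298) / 11 ≈ 0.141302 per week
P(19) = 1298 · e^(0.141302·19) = 1298 · 14.65446 ≈ 19021.49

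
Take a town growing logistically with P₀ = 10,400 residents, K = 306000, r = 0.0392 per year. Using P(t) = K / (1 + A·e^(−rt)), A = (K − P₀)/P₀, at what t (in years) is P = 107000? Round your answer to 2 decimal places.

t ≈ 69.56 years

A = (306000 − 10400)/10400 = 28.42308
107000 = 306000/(1 + 28.42308·e^(−0.0392t)) → 1 + 28.42308·e^(−0.0392t) = 2.85981
e^(−0.0392t) = 0.065433 → t = ln(15.28276)/0.0392 = 2.72673/0.0392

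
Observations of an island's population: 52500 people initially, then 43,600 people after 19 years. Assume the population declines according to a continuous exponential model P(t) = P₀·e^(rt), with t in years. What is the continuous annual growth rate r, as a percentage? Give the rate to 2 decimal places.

r ≈ -0.98% per year

43600 = 52500 · e^(r·19)
e^(19r) = 43600/52500 = 0.83048
r = ln(0.83048) / 19 = -0.18576 / 19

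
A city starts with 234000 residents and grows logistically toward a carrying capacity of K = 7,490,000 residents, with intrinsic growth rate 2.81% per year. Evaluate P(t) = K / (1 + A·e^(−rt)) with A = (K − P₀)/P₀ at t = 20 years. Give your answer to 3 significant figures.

≈ 401,000 residents

A = (7490000 − 234000)/234000 = 31.00855
P(20) = 7490000 / (1 + 31.00855·e^(−0.0281·20)) = 7490000 / (1 + 31.00855·0.570068)
= 7490000 / 18.67697 ≈ 401028.57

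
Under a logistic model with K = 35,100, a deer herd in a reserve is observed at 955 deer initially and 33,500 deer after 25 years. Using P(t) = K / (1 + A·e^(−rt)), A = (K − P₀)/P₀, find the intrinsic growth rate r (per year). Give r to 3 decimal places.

A = (35100 − 955)/955 = 35.75393
33500 = 35100/(1 + 35.75393·e^(−r·25)) → e^(−25r) = (1.04776 − 1)/35.75393 = 0.001336
r = −ln(0.001336)/25 = 6.6182/25

r ≈ 0.265 per year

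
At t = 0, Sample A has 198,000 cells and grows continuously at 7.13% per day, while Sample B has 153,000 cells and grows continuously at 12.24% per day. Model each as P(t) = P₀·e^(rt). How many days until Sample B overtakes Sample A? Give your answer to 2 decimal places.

198000·e^(0.0713t) = 153000·e^(0.1224t)
198000/153000 = e^((0.1224 − 0.0713)t) → ln(1.29412) = 0.0511·t
t = 0.25783 / 0.0511

t ≈ 5.05 days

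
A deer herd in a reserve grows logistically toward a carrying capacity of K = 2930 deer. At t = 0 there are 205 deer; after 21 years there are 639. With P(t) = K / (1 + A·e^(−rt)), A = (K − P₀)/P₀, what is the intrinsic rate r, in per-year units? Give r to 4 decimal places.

r ≈ 0.0624 per year

A = (2930 − 205)/205 = 13.29268
639 = 2930/(1 + 13.29268·e^(−r·21)) → e^(−21r) = (4.58529 − 1)/13.29268 = 0.269719
r = −ln(0.269719)/21 = 1.31037/21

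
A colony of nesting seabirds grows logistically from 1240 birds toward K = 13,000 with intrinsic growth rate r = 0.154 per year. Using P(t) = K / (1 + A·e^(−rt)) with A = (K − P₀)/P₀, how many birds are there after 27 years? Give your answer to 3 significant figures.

≈ 11,300 birds

A = (13000 − 1240)/1240 = 9.48387
P(27) = 13000 / (1 + 9.48387·e^(−0.154·27)) = 13000 / (1 + 9.48387·0.015639)
= 13000 / 1.14832 ≈ 11320.92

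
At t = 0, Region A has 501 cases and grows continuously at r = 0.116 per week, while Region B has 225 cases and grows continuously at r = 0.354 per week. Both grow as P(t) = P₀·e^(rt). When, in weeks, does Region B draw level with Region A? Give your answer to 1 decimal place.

t ≈ 3.4 weeks

501·e^(0.116t) = 225·e^(0.354t)
501/225 = e^((0.354 − 0.116)t) → ln(2.22667) = 0.238·t
t = 0.80051 / 0.238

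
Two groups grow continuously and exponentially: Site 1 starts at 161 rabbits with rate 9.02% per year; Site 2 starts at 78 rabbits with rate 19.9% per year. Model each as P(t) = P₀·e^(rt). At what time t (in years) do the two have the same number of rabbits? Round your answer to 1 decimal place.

t ≈ 6.7 years

161·e^(0.0902t) = 78·e^(0.199t)
161/78 = e^((0.199 − 0.0902)t) → ln(2.0641) = 0.1088·t
t = 0.7247 / 0.1088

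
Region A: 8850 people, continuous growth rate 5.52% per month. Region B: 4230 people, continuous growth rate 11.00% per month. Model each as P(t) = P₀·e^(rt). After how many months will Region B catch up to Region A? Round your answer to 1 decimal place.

t ≈ 13.5 months

8850·e^(0.0552t) = 4230·e^(0.11t)
8850/4230 = e^((0.11 − 0.0552)t) → ln(2.0922) = 0.0548·t
t = 0.73822 / 0.0548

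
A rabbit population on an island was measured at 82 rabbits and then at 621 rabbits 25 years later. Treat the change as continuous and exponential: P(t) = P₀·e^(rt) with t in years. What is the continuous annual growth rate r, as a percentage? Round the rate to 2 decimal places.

r ≈ 8.10% per year

621 = 82 · e^(r·25)
e^(25r) = 621/82 = 7.57317
r = ln(7.57317) / 25 = 2.02461 / 25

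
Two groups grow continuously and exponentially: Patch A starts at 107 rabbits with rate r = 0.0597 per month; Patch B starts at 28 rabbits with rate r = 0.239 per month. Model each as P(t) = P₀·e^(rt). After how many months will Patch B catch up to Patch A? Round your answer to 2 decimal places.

t ≈ 7.48 months

107·e^(0.0597t) = 28·e^(0.239t)
107/28 = e^((0.239 − 0.0597)t) → ln(3.82143) = 0.1793·t
t = 1.34062 / 0.1793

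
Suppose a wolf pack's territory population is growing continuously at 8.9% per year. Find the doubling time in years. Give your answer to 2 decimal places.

doubling time = ln(2) / |r| = 0.69315 / 0.089

doubling time ≈ 7.79 years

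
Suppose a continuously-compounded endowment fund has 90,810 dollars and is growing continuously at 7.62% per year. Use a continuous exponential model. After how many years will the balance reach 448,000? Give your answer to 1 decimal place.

t ≈ 20.9 years

448000 = 90810 · e^(0.0762·t)
t = ln(448000/90810) / 0.0762 = ln(4.93338) / 0.0762 = 1.59602 / 0.0762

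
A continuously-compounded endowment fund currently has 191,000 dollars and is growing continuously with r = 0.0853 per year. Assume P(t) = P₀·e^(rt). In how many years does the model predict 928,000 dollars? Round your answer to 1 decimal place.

928000 = 191000 · e^(0.0853·t)
t = ln(928000/191000) / 0.0853 = ln(4.85864) / 0.0853 = 1.58076 / 0.0853

t ≈ 18.5 years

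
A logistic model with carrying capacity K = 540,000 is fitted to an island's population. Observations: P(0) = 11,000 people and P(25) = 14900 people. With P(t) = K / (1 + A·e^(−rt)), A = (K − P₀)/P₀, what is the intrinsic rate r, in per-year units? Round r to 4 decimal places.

r ≈ 0.0124 per year

A = (540000 − 11000)/11000 = 48.09091
14900 = 540000/(1 + 48.09091·e^(−r·25)) → e^(−25r) = (36.24161 − 1)/48.09091 = 0.732812
r = −ln(0.732812)/25 = 0.31087/25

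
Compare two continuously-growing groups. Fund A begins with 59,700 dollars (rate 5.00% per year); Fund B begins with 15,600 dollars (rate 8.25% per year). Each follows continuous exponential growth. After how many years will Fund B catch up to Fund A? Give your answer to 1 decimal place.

t ≈ 41.3 years

59700·e^(0.05t) = 15600·e^(0.0825t)
59700/15600 = e^((0.0825 − 0.05)t) → ln(3.82692) = 0.0325·t
t = 1.34206 / 0.0325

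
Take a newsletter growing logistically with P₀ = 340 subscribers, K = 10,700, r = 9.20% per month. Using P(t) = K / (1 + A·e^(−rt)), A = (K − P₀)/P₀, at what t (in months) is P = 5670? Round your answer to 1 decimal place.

t ≈ 38.4 months

A = (10700 − 340)/340 = 30.47059
5670 = 10700/(1 + 30.47059·e^(−0.092t)) → 1 + 30.47059·e^(−0.092t) = 1.88713
e^(−0.092t) = 0.029114 → t = ln(34.34756)/0.092 = 3.53653/0.092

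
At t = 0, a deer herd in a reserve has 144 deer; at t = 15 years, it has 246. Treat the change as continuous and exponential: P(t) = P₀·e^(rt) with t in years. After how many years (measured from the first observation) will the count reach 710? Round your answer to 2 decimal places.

r = ln(246/144) / 15 ≈ 0.035701 per year
t = ln(710/144) / r = 1.59545 / 0.035701 ≈ 44.689

t ≈ 44.69 years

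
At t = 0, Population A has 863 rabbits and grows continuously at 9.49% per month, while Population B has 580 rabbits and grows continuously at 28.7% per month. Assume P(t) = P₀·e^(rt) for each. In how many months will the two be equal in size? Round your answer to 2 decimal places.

863·e^(0.0949t) = 580·e^(0.287t)
863/580 = e^((0.287 − 0.0949)t) → ln(1.48793) = 0.1921·t
t = 0.39739 / 0.1921

t ≈ 2.07 months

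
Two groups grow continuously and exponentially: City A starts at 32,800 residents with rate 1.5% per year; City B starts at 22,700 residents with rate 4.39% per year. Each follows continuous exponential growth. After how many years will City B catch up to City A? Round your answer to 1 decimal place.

32800·e^(0.015t) = 22700·e^(0.0439t)
32800/22700 = e^((0.0439 − 0.015)t) → ln(1.44493) = 0.0289·t
t = 0.36806 / 0.0289

t ≈ 12.7 years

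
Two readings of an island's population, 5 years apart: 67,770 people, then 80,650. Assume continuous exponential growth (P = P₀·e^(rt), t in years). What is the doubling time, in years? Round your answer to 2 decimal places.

doubling time ≈ 19.92 years

r = ln(80650/67770) / 5 = ln(1.19005) / 5 ≈ 0.0348 per year
doubling time = ln 2 / |r| = 0.69315 / 0.0348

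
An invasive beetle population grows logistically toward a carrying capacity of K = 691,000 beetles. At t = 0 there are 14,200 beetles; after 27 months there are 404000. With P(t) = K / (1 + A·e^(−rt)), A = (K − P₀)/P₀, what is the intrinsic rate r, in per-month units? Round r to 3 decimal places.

r ≈ 0.156 per month

A = (691000 − 14200)/14200 = 47.66197
404000 = 691000/(1 + 47.66197·e^(−r·27)) → e^(−27r) = (1.7104 − 1)/47.66197 = 0.014905
r = −ln(0.014905)/27 = 4.20607/27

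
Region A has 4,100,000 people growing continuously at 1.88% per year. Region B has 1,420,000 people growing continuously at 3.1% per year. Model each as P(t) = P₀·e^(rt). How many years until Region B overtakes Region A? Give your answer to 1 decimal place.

4100000·e^(0.0188t) = 1420000·e^(0.031t)
4100000/1420000 = e^((0.031 − 0.0188)t) → ln(2.88732) = 0.0122·t
t = 1.06033 / 0.0122

t ≈ 86.9 years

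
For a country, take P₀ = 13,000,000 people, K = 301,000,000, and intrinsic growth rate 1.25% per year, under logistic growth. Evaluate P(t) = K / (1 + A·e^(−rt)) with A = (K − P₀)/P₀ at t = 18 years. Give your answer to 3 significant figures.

≈ 16,100,000 people

A = (301000000 − 13000000)/13000000 = 22.15385
P(18) = 301000000 / (1 + 22.15385·e^(−0.0125·18)) = 301000000 / (1 + 22.15385·0.798516)
= 301000000 / 18.69021 ≈ 16104691.87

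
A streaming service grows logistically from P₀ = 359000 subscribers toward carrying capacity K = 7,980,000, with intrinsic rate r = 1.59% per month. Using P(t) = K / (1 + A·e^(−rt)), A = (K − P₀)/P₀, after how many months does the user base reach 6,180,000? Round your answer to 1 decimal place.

A = (7980000 − 359000)/359000 = 21.22841
6180000 = 7980000/(1 + 21.22841·e^(−0.0159t)) → 1 + 21.22841·e^(−0.0159t) = 1.29126
e^(−0.0159t) = 0.01372 → t = ln(72.88422)/0.0159 = 4.28887/0.0159

t ≈ 269.7 months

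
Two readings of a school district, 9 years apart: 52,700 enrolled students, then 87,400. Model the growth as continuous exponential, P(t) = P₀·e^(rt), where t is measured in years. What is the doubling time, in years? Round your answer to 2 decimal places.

doubling time ≈ 12.33 years

r = ln(87400/52700) / 9 = ln(1.65844) / 9 ≈ 0.056209 per year
doubling time = ln 2 / |r| = 0.69315 / 0.056209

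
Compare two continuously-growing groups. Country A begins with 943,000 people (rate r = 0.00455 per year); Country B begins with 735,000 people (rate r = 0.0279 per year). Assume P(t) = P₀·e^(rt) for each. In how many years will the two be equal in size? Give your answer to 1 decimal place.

t ≈ 10.7 years

943000·e^(0.00455t) = 735000·e^(0.0279t)
943000/735000 = e^((0.0279 − 0.00455)t) → ln(1.28299) = 0.02335·t
t = 0.2492 / 0.02335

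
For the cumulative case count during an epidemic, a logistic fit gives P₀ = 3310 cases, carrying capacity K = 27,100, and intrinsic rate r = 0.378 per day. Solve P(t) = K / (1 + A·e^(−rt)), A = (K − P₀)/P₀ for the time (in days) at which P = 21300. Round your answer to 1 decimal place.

t ≈ 8.7 days

A = (27100 − 3310)/3310 = 7.18731
21300 = 27100/(1 + 7.18731·e^(−0.378t)) → 1 + 7.18731·e^(−0.378t) = 1.2723
e^(−0.378t) = 0.037886 → t = ln(26.39478)/0.378 = 3.27317/0.378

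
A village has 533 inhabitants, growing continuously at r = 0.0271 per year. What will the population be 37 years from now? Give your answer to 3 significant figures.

≈ 1,450 inhabitants

P(37) = 533 · e^(0.0271·37) = 533 · e^(1.0027)
= 533 · 2.72563 ≈ 1452.76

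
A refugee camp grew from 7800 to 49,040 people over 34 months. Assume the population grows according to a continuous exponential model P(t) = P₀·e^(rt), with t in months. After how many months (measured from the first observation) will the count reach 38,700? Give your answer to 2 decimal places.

t ≈ 29.62 months

r = ln(49040/7800) / 34 ≈ 0.054074 per month
t = ln(38700/7800) / r = 1.60172 / 0.054074 ≈ 29.621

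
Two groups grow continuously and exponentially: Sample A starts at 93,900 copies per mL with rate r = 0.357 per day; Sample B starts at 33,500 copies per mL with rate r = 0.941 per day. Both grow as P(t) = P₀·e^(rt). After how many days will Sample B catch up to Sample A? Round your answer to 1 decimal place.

93900·e^(0.357t) = 33500·e^(0.941t)
93900/33500 = e^((0.941 − 0.357)t) → ln(2.80299) = 0.584·t
t = 1.03068 / 0.584

t ≈ 1.8 days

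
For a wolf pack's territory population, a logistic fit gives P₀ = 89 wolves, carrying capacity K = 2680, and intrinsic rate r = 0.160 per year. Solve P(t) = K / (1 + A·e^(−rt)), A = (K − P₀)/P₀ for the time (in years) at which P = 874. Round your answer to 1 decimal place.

A = (2680 − 89)/89 = 29.11236
874 = 2680/(1 + 29.11236·e^(−0.16t)) → 1 + 29.11236·e^(−0.16t) = 3.06636
e^(−0.16t) = 0.070979 → t = ln(14.08871)/0.16 = 2.64537/0.16

t ≈ 16.5 years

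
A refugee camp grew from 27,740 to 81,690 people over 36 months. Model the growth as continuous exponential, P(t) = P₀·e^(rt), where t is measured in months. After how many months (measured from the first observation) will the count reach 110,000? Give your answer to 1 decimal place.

r = ln(81690/27740) / 36 ≈ 0.030002 per month
t = ln(110000/27740) / r = 1.3776 / 0.030002 ≈ 45.918

t ≈ 45.9 months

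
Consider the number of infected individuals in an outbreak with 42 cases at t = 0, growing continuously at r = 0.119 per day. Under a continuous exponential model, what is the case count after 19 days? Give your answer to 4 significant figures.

P(19) = 42 · e^(0.119·19) = 42 · e^(2.261)
= 42 · 9.59268 ≈ 402.89

≈ 402.9 cases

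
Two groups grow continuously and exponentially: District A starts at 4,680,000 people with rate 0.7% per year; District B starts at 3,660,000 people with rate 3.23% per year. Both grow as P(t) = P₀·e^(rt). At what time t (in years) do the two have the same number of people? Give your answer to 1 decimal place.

t ≈ 9.7 years

4680000·e^(0.007t) = 3660000·e^(0.0323t)
4680000/3660000 = e^((0.0323 − 0.007)t) → ln(1.27869) = 0.0253·t
t = 0.24583 / 0.0253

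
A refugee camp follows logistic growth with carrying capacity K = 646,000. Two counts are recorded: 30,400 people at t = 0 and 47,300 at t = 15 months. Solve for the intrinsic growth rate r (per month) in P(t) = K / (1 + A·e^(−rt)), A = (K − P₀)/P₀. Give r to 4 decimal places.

r ≈ 0.0313 per month

A = (646000 − 30400)/30400 = 20.25
47300 = 646000/(1 + 20.25·e^(−r·15)) → e^(−15r) = (13.65751 − 1)/20.25 = 0.625062
r = −ln(0.625062)/15 = 0.4699/15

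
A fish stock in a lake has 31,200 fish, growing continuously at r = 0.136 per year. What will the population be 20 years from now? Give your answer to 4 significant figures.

≈ 473,600 fish

P(20) = 31200 · e^(0.136·20) = 31200 · e^(2.72)
= 31200 · 15.18032 ≈ 473626.05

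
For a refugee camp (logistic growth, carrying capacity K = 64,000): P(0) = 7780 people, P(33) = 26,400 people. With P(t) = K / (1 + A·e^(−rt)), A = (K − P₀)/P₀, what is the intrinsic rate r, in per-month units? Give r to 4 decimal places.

r ≈ 0.0492 per month

A = (64000 − 7780)/7780 = 7.22622
26400 = 64000/(1 + 7.22622·e^(−r·33)) → e^(−33r) = (2.42424 − 1)/7.22622 = 0.197094
r = −ln(0.197094)/33 = 1.62408/33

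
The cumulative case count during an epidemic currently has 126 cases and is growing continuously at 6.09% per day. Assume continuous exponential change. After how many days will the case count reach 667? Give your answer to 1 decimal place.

t ≈ 27.4 days

667 = 126 · e^(0.0609·t)
t = ln(667/126) / 0.0609 = ln(5.29365) / 0.0609 = 1.66651 / 0.0609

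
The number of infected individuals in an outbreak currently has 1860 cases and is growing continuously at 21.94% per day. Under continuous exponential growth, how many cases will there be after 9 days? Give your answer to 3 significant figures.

≈ 13,400 cases

P(9) = 1860 · e^(0.2194·9) = 1860 · e^(1.9746)
= 1860 · 7.20374 ≈ 13398.95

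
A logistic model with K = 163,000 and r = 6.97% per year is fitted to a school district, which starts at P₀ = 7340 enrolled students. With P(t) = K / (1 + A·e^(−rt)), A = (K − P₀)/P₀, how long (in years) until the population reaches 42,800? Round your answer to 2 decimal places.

A = (163000 − 7340)/7340 = 21.20708
42800 = 163000/(1 + 21.20708·e^(−0.0697t)) → 1 + 21.20708·e^(−0.0697t) = 3.80841
e^(−0.0697t) = 0.132428 → t = ln(7.55127)/0.0697 = 2.02172/0.0697

t ≈ 29.01 years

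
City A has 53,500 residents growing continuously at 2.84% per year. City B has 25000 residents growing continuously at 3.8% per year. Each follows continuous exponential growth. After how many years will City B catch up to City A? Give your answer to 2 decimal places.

t ≈ 79.25 years

53500·e^(0.0284t) = 25000·e^(0.038t)
53500/25000 = e^((0.038 − 0.0284)t) → ln(2.14) = 0.0096·t
t = 0.76081 / 0.0096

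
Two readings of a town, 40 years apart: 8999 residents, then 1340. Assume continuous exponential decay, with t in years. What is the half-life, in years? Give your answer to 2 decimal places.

half-life ≈ 14.56 years

r = ln(1340/8999) / 40 = ln(0.14891) / 40 ≈ -0.047611 per year
half-life = ln 2 / |r| = 0.69315 / 0.047611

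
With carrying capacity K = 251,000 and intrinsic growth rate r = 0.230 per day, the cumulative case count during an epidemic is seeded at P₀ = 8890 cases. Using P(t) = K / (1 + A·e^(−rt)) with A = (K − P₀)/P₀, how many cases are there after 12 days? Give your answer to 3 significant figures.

A = (251000 − 8890)/8890 = 27.23397
P(12) = 251000 / (1 + 27.23397·e^(−0.23·12)) = 251000 / (1 + 27.23397·0.063292)
= 251000 / 2.72369 ≈ 92154.52

≈ 92,200 cases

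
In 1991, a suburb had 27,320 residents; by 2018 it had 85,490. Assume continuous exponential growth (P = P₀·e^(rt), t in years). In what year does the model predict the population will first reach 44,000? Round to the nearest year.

r = ln(85490/27320) / 27 = 1.14078/27 ≈ 0.042251 per year
t = ln(44000/27320) / r = 0.47657/0.042251 ≈ 11.28 years after 1991

year 2002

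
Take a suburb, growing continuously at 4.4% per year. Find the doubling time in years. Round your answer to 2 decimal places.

doubling time = ln(2) / |r| = 0.69315 / 0.044

doubling time ≈ 15.75 years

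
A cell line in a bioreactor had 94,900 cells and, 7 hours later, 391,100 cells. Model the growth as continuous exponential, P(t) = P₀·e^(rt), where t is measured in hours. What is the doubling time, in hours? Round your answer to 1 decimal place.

r = ln(391100/94900) / 7 = ln(4.12118) / 7 ≈ 0.202306 per hour
doubling time = ln 2 / |r| = 0.69315 / 0.202306

doubling time ≈ 3.4 hours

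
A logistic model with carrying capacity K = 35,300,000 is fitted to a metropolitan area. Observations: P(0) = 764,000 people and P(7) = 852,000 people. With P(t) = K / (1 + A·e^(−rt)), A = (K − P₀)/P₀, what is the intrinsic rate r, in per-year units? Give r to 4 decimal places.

A = (35300000 − 764000)/764000 = 45.20419
852000 = 35300000/(1 + 45.20419·e^(−r·7)) → e^(−7r) = (41.43192 − 1)/45.20419 = 0.894429
r = −ln(0.894429)/7 = 0.11157/7

r ≈ 0.0159 per year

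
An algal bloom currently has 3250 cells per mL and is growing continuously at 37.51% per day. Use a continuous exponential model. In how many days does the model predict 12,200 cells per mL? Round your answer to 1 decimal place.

t ≈ 3.5 days

12200 = 3250 · e^(0.3751·t)
t = ln(12200/3250) / 0.3751 = ln(3.75385) / 0.3751 = 1.32278 / 0.3751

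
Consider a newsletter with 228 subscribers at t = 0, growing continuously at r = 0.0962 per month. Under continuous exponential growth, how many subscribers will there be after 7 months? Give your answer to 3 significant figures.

≈ 447 subscribers

P(7) = 228 · e^(0.0962·7) = 228 · e^(0.6734)
= 228 · 1.96089 ≈ 447.08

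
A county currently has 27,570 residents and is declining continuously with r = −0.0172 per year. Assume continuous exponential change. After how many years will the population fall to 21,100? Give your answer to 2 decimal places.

21100 = 27570 · e^(-0.0172·t)
t = ln(21100/27570) / -0.0172 = ln(0.76532) / -0.0172 = -0.26746 / -0.0172

t ≈ 15.55 years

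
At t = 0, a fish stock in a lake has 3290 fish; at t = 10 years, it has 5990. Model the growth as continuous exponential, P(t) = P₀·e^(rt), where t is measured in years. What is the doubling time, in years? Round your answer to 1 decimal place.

r = ln(5990/3290) / 10 = ln(1.82067) / 10 ≈ 0.05992 per year
doubling time = ln 2 / |r| = 0.69315 / 0.05992

doubling time ≈ 11.6 years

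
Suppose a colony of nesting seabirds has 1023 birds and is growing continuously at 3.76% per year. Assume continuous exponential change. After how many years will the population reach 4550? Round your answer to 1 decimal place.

t ≈ 39.7 years

4550 = 1023 · e^(0.0376·t)
t = ln(4550/1023) / 0.0376 = ln(4.4477) / 0.0376 = 1.49239 / 0.0376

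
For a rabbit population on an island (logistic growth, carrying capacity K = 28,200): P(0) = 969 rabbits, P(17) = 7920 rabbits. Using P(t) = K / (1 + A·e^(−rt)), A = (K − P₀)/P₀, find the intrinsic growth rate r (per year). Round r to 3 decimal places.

A = (28200 − 969)/969 = 28.10217
7920 = 28200/(1 + 28.10217·e^(−r·17)) → e^(−17r) = (3.56061 − 1)/28.10217 = 0.091118
r = −ln(0.091118)/17 = 2.3956/17

r ≈ 0.141 per year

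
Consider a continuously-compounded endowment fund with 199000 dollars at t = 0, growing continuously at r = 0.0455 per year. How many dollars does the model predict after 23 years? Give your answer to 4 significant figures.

≈ 566,700 dollars

P(23) = 199000 · e^(0.0455·23) = 199000 · e^(1.0465)
= 199000 · 2.84767 ≈ 566685.7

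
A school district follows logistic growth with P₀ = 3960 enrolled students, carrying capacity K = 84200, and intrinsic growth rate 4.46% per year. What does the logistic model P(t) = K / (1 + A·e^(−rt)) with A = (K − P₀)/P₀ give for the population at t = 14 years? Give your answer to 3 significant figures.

A = (84200 − 3960)/3960 = 20.26263
P(14) = 84200 / (1 + 20.26263·e^(−0.0446·14)) = 84200 / (1 + 20.26263·0.535583)
= 84200 / 11.85231 ≈ 7104.1

≈ 7,100 enrolled students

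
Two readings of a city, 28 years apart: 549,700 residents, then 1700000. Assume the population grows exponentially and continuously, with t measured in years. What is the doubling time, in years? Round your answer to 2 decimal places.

r = ln(1700000/549700) / 28 = ln(3.0926) / 28 ≈ 0.040322 per year
doubling time = ln 2 / |r| = 0.69315 / 0.040322

doubling time ≈ 17.19 years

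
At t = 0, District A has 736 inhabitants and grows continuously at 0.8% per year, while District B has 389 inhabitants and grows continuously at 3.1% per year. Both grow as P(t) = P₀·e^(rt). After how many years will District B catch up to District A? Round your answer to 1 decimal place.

736·e^(0.008t) = 389·e^(0.031t)
736/389 = e^((0.031 − 0.008)t) → ln(1.89203) = 0.023·t
t = 0.63765 / 0.023

t ≈ 27.7 years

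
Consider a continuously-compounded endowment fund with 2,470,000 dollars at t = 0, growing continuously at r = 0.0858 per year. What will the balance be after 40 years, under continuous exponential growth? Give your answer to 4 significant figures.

≈ 76,420,000 dollars

P(40) = 2470000 · e^(0.0858·40) = 2470000 · e^(3.432)
= 2470000 · 30.93846 ≈ 76417990.84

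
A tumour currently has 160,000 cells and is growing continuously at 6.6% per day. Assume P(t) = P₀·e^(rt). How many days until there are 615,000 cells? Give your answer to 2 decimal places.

615000 = 160000 · e^(0.066·t)
t = ln(615000/160000) / 0.066 = ln(3.84375) / 0.066 = 1.34645 / 0.066

t ≈ 20.40 days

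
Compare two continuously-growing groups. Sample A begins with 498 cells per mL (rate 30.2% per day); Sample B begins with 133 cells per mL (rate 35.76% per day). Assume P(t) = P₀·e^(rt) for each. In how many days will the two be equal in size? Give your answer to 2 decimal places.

498·e^(0.302t) = 133·e^(0.3576t)
498/133 = e^((0.3576 − 0.302)t) → ln(3.74436) = 0.0556·t
t = 1.32025 / 0.0556

t ≈ 23.75 days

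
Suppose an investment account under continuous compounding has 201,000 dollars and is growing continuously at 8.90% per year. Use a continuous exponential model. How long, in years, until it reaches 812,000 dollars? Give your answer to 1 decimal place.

812000 = 201000 · e^(0.089·t)
t = ln(812000/201000) / 0.089 = ln(4.0398) / 0.089 = 1.3962 / 0.089

t ≈ 15.7 years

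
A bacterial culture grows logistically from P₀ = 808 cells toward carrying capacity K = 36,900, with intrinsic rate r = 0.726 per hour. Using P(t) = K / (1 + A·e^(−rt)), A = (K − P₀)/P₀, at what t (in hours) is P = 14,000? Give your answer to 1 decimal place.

t ≈ 4.6 hours

A = (36900 − 808)/808 = 44.66832
14000 = 36900/(1 + 44.66832·e^(−0.726t)) → 1 + 44.66832·e^(−0.726t) = 2.63571
e^(−0.726t) = 0.036619 → t = ln(27.30814)/0.726 = 3.30718/0.726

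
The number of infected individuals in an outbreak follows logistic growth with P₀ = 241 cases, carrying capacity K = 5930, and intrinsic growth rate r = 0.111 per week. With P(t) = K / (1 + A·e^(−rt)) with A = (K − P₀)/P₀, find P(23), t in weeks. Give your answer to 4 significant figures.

≈ 2,090 cases

A = (5930 − 241)/241 = 23.60581
P(23) = 5930 / (1 + 23.60581·e^(−0.111·23)) = 5930 / (1 + 23.60581·0.077848)
= 5930 / 2.83766 ≈ 2089.75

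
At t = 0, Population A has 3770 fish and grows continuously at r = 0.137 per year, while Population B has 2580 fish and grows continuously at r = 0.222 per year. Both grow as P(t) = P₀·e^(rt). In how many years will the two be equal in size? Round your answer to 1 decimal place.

t ≈ 4.5 years

3770·e^(0.137t) = 2580·e^(0.222t)
3770/2580 = e^((0.222 − 0.137)t) → ln(1.46124) = 0.085·t
t = 0.37929 / 0.085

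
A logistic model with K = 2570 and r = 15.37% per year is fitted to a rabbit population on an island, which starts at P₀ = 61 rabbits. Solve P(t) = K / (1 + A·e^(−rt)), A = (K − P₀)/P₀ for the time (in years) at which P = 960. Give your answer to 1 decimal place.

t ≈ 20.8 years

A = (2570 − 61)/61 = 41.13115
960 = 2570/(1 + 41.13115·e^(−0.1537t)) → 1 + 41.13115·e^(−0.1537t) = 2.67708
e^(−0.1537t) = 0.040774 → t = ln(24.5254)/0.1537 = 3.19971/0.1537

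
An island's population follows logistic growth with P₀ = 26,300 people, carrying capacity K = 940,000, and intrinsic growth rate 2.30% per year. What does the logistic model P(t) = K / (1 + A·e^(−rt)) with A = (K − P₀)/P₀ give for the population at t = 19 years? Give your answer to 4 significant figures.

A = (940000 − 26300)/26300 = 34.74144
P(19) = 940000 / (1 + 34.74144·e^(−0.023·19)) = 940000 / (1 + 34.74144·0.645971)
= 940000 / 23.44198 ≈ 40099

≈ 40,100 people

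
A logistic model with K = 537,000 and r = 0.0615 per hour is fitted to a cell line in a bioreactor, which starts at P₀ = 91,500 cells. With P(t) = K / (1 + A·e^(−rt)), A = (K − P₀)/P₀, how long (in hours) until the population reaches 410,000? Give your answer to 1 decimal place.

t ≈ 44.8 hours

A = (537000 − 91500)/91500 = 4.86885
410000 = 537000/(1 + 4.86885·e^(−0.0615t)) → 1 + 4.86885·e^(−0.0615t) = 1.30976
e^(−0.0615t) = 0.06362 → t = ln(15.71834)/0.0615 = 2.75483/0.0615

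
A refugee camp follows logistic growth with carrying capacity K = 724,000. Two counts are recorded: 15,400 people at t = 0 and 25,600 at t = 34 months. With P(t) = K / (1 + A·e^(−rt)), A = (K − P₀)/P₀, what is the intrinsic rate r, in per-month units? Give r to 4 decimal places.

r ≈ 0.0154 per month

A = (724000 − 15400)/15400 = 46.01299
25600 = 724000/(1 + 46.01299·e^(−r·34)) → e^(−34r) = (28.28125 − 1)/46.01299 = 0.592903
r = −ln(0.592903)/34 = 0.52272/34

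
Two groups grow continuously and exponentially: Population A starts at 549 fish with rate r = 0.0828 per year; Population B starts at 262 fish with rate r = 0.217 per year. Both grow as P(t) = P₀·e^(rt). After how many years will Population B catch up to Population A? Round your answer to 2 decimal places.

549·e^(0.0828t) = 262·e^(0.217t)
549/262 = e^((0.217 − 0.0828)t) → ln(2.09542) = 0.1342·t
t = 0.73975 / 0.1342

t ≈ 5.51 years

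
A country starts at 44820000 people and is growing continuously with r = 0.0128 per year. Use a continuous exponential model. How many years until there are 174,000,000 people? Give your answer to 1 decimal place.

t ≈ 106.0 years

174000000 = 44820000 · e^(0.0128·t)
t = ln(174000000/44820000) / 0.0128 = ln(3.8822) / 0.0128 = 1.3564 / 0.0128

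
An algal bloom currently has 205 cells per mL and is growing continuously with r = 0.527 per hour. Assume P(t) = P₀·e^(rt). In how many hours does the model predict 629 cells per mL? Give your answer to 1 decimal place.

t ≈ 2.1 hours

629 = 205 · e^(0.527·t)
t = ln(629/205) / 0.527 = ln(3.06829) / 0.527 = 1.12112 / 0.527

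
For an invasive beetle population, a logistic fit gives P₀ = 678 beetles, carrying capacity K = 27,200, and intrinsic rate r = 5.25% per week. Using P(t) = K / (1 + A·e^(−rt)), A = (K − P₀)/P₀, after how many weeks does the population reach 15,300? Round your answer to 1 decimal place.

A = (27200 − 678)/678 = 39.11799
15300 = 27200/(1 + 39.11799·e^(−0.0525t)) → 1 + 39.11799·e^(−0.0525t) = 1.77778
e^(−0.0525t) = 0.019883 → t = ln(50.29456)/0.0525 = 3.9179/0.0525

t ≈ 74.6 weeks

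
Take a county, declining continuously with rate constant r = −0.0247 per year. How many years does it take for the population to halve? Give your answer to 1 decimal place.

half-life = ln(2) / |r| = 0.69315 / 0.0247

half-life ≈ 28.1 years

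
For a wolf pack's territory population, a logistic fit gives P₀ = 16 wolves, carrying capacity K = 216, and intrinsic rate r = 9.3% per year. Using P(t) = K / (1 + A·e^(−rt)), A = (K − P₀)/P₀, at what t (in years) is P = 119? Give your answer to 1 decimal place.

t ≈ 29.4 years

A = (216 − 16)/16 = 12.5
119 = 216/(1 + 12.5·e^(−0.093t)) → 1 + 12.5·e^(−0.093t) = 1.81513
e^(−0.093t) = 0.06521 → t = ln(15.33505)/0.093 = 2.73014/0.093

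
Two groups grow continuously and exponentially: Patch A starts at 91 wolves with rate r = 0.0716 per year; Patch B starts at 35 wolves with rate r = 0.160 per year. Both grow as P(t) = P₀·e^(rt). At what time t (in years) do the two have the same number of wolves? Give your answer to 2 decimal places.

91·e^(0.0716t) = 35·e^(0.16t)
91/35 = e^((0.16 − 0.0716)t) → ln(2.6) = 0.0884·t
t = 0.95551 / 0.0884

t ≈ 10.81 years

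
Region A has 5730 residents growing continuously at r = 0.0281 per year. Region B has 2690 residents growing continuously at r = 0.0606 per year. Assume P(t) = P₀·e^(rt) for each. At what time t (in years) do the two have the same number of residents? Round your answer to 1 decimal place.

5730·e^(0.0281t) = 2690·e^(0.0606t)
5730/2690 = e^((0.0606 − 0.0281)t) → ln(2.13011) = 0.0325·t
t = 0.75617 / 0.0325

t ≈ 23.3 years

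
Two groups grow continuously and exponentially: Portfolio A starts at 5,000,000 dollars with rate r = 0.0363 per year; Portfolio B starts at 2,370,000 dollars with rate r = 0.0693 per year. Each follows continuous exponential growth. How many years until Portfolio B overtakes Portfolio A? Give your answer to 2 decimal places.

t ≈ 22.62 years

5000000·e^(0.0363t) = 2370000·e^(0.0693t)
5000000/2370000 = e^((0.0693 − 0.0363)t) → ln(2.1097) = 0.033·t
t = 0.74655 / 0.033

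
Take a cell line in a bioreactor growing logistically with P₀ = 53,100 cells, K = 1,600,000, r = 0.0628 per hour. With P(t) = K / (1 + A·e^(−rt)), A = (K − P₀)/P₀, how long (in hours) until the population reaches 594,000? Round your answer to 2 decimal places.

A = (1600000 − 53100)/53100 = 29.13183
594000 = 1600000/(1 + 29.13183·e^(−0.0628t)) → 1 + 29.13183·e^(−0.0628t) = 2.6936
e^(−0.0628t) = 0.058136 → t = ln(17.2011)/0.0628 = 2.84497/0.0628

t ≈ 45.30 hours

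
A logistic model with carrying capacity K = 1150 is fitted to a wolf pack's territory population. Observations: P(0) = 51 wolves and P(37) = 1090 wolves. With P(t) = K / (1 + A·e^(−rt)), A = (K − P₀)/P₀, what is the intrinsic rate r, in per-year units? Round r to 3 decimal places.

A = (1150 − 51)/51 = 21.54902
1090 = 1150/(1 + 21.54902·e^(−r·37)) → e^(−37r) = (1.05505 − 1)/21.54902 = 0.002554
r = −ln(0.002554)/37 = 5.96992/37

r ≈ 0.161 per year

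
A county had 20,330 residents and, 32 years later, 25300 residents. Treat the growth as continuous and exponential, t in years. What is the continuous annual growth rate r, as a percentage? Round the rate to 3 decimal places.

r ≈ 0.683% per year

25300 = 20330 · e^(r·32)
e^(32r) = 25300/20330 = 1.24447
r = ln(1.24447) / 32 = 0.21871 / 32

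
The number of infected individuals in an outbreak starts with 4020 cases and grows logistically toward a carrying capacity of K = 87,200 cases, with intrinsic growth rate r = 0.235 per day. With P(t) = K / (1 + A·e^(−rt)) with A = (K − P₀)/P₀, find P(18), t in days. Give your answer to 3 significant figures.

≈ 67,000 cases

A = (87200 − 4020)/4020 = 20.69154
P(18) = 87200 / (1 + 20.69154·e^(−0.235·18)) = 87200 / (1 + 20.69154·0.014552)
= 87200 / 1.30111 ≈ 67019.63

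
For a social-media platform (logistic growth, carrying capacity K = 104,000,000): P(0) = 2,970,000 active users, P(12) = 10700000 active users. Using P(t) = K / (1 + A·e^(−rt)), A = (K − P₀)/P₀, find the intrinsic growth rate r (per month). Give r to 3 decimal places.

A = (104000000 − 2970000)/2970000 = 34.01684
10700000 = 104000000/(1 + 34.01684·e^(−r·12)) → e^(−12r) = (9.71963 − 1)/34.01684 = 0.256333
r = −ln(0.256333)/12 = 1.36128/12

r ≈ 0.113 per month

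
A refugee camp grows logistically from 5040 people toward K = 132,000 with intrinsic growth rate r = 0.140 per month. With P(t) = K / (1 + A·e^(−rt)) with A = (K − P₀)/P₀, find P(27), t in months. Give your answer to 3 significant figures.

A = (132000 − 5040)/5040 = 25.19048
P(27) = 132000 / (1 + 25.19048·e^(−0.14·27)) = 132000 / (1 + 25.19048·0.022823)
= 132000 / 1.57491 ≈ 83814.08

≈ 83,800 people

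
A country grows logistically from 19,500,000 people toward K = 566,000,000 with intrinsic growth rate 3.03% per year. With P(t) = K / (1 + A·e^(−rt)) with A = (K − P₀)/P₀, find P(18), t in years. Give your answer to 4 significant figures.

A = (566000000 − 19500000)/19500000 = 28.02564
P(18) = 566000000 / (1 + 28.02564·e^(−0.0303·18)) = 566000000 / (1 + 28.02564·0.57961)
= 566000000 / 17.24394 ≈ 32823127.4

≈ 32,820,000 people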